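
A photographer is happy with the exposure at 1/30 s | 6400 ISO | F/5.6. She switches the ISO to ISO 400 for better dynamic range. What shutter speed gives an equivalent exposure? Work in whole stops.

ISO: 6400 → 3200 → 1600 → 800 → 400 — 4 stops dropped (darker).
Need 4 stops brighter from the shutter speed: 1/30 → 1/15 → 1/8 → 1/4 → 1/2.

1/2s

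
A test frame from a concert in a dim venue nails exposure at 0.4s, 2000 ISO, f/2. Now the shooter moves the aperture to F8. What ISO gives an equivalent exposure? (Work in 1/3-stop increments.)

ISO 32000

Aperture: f/2 → f/2.2 → f/2.5 → f/2.8 → f/3.2 → f/3.5 → f/4 → f/4.5 → f/5 → f/5.6 → f/6.3 → f/7.1 → f/8 — 4 stops smaller aperture (darker).
Need 4 stops brighter from the ISO: 2000 → 2500 → 3200 → 4000 → 5000 → 6400 → 8000 → 10000 → 12800 → 16000 → 20000 → 25600 → 32000.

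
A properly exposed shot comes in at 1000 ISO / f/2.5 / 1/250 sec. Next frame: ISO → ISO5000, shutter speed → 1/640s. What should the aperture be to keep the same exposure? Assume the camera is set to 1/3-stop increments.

ISO: 1000 → 1250 → 1600 → 2000 → 2500 → 3200 → 4000 → 5000 — 2 1/3 stops higher (brighter).
Shutter speed: 1/250 → 1/320 → 1/400 → 1/500 → 1/640 — 1 1/3 stops shorter (darker).
Net change so far: 1 stop brighter. Offset with the aperture: f/2.5 → f/2.8 → f/3.2 → f/3.5.

f/3.5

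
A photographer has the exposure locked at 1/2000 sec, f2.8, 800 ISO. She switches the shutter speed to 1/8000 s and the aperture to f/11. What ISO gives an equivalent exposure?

Shutter speed: 1/2000 → 1/4000 → 1/8000 — 2 stops shorter (darker).
Aperture: f/2.8 → f/4 → f/5.6 → f/8 → f/11 — 4 stops smaller aperture (darker).
Net change so far: 6 stops darker. Offset with the ISO: 800 → 1600 → 3200 → 6400 → 12800 → 25600 → 51200.

ISO 51200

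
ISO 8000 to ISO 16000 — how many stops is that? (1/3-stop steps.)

1 stop

8000 → 10000 → 12800 → 16000 — count the steps: 3 third-stops = 1 stop.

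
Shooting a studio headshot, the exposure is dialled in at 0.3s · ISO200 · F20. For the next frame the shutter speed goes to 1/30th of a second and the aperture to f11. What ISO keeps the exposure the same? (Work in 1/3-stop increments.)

ISO 640

Shutter speed: 0.3 → 1/4 → 1/5 → 1/6 → 1/8 → 1/10 → 1/13 → 1/15 → 1/20 → 1/25 → 1/30 — 3 1/3 stops shorter (darker).
Aperture: f/20 → f/18 → f/16 → f/14 → f/13 → f/11 — 1 2/3 stops opened up (brighter).
Net change so far: 1 2/3 stops darker. Offset with the ISO: 200 → 250 → 320 → 400 → 500 → 640.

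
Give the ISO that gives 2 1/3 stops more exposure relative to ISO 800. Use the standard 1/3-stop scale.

ISO 4000

ISO: 800 → 1000 → 1250 → 1600 → 2000 → 2500 → 3200 → 4000 — 2 1/3 stops raised (brighter).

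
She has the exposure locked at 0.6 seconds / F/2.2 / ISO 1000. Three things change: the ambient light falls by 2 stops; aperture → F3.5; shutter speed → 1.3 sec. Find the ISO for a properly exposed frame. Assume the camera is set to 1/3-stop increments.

ISO 5000

Scene light: 2 stops darker.
Aperture: f/2.2 → f/2.5 → f/2.8 → f/3.2 → f/3.5 — 1 1/3 stops narrower (darker).
Shutter speed: 0.6 → 0.8 → 1 → 1.3 — 1 stop longer (brighter).
Net so far: 2 1/3 stops darker. ISO: 1000 → 1250 → 1600 → 2000 → 2500 → 3200 → 4000 → 5000.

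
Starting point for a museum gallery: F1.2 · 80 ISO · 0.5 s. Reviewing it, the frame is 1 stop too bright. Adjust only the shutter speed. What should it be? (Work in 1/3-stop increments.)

1/4s

Overexposed by 1 stop → need 1 stop darker.
Shutter speed: 0.5 → 0.4 → 0.3 → 1/4.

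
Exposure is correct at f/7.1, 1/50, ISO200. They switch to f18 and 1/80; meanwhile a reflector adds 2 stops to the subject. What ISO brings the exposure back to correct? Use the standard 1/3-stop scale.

Scene light: 2 stops brighter.
Aperture: f/7.1 → f/8 → f/9 → f/10 → f/11 → f/13 → f/14 → f/16 → f/18 — 2 2/3 stops narrower (darker).
Shutter speed: 1/50 → 1/60 → 1/80 — 2/3 stop faster (darker).
Net so far: 1 1/3 stops darker. ISO: 200 → 250 → 320 → 400 → 500.

ISO 500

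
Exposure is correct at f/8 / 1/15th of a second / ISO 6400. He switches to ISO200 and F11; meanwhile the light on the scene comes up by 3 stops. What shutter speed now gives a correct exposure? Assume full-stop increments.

Scene light: 3 stops brighter.
ISO: 6400 → 3200 → 1600 → 800 → 400 → 200 — 5 stops dropped (darker).
Aperture: f/8 → f/11 — 1 stop stopped down (darker).
Net so far: 3 stops darker. Shutter speed: 1/15 → 1/8 → 1/4 → 1/2.

1/2s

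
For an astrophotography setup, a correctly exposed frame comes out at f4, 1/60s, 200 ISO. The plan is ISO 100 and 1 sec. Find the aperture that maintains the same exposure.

ISO: 200 → 100 — 1 stop lower (darker).
Shutter speed: 1/60 → 1/30 → 1/15 → 1/8 → 1/4 → 1/2 → 1 — 6 stops slower (brighter).
Net change so far: 5 stops brighter. Offset with the aperture: f/4 → f/5.6 → f/8 → f/11 → f/16 → f/22.

f/22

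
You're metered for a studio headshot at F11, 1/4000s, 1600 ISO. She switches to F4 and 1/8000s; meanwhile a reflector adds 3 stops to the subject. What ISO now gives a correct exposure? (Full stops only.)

ISO 50

Scene light: 3 stops brighter.
Aperture: f/11 → f/8 → f/5.6 → f/4 — 3 stops opened up (brighter).
Shutter speed: 1/4000 → 1/8000 — 1 stop shorter (darker).
Net so far: 5 stops brighter. ISO: 1600 → 800 → 400 → 200 → 100 → 50.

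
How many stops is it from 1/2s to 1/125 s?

1/2 → 1/4 → 1/8 → 1/15 → 1/30 → 1/60 → 1/125 — count the steps: 6 stops.

6 stops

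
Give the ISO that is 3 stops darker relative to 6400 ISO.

ISO 800

ISO: 6400 → 3200 → 1600 → 800 — 3 stops lower (darker).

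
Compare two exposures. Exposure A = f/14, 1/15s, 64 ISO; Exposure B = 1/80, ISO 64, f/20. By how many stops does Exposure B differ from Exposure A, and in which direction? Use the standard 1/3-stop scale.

Aperture: f/14 → f/16 → f/18 → f/20 — 1 stop smaller aperture (darker).
Shutter speed: 1/15 → 1/20 → 1/25 → 1/30 → 1/40 → 1/50 → 1/60 → 1/80 — 2 1/3 stops faster (darker).
ISO: unchanged.
Net: −1 −2 1/3 = −3 1/3 stops.

3 1/3 stops darker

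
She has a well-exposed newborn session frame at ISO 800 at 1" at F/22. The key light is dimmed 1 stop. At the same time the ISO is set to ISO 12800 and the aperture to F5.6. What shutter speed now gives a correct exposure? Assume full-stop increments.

1/125s

Scene light: 1 stop darker.
ISO: 800 → 1600 → 3200 → 6400 → 12800 — 4 stops raised (brighter).
Aperture: f/22 → f/16 → f/11 → f/8 → f/5.6 — 4 stops larger aperture (brighter).
Net so far: 7 stops brighter. Shutter speed: 1 → 1/2 → 1/4 → 1/8 → 1/15 → 1/30 → 1/60 → 1/125.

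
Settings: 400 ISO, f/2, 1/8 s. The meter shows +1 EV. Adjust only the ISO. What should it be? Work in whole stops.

Overexposed by 1 stop → need 1 stop darker.
ISO: 400 → 200.

ISO 200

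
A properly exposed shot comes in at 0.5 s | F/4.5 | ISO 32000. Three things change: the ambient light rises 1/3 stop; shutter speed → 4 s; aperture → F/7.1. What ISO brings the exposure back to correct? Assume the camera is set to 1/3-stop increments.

ISO 8000

Scene light: 1/3 stop brighter.
Shutter speed: 0.5 → 0.6 → 0.8 → 1 → 1.3 → 1.6 → 2 → 2.5 → 3.2 → 4 — 3 stops slower (brighter).
Aperture: f/4.5 → f/5 → f/5.6 → f/6.3 → f/7.1 — 1 1/3 stops smaller aperture (darker).
Net so far: 2 stops brighter. ISO: 32000 → 25600 → 20000 → 16000 → 12800 → 10000 → 8000.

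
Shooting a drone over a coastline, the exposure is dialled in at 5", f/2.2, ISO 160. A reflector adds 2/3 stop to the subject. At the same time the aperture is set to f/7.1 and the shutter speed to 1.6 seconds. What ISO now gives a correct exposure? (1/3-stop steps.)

ISO 3200

Scene light: 2/3 stop brighter.
Aperture: f/2.2 → f/2.5 → f/2.8 → f/3.2 → f/3.5 → f/4 → f/4.5 → f/5 → f/5.6 → f/6.3 → f/7.1 — 3 1/3 stops narrower (darker).
Shutter speed: 5 → 4 → 3.2 → 2.5 → 2 → 1.6 — 1 2/3 stops shorter (darker).
Net so far: 4 1/3 stops darker. ISO: 160 → 200 → 250 → 320 → 400 → 500 → 640 → 800 → 1000 → 1250 → 1600 → 2000 → 2500 → 3200.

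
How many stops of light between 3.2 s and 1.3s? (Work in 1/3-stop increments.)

3.2 → 2.5 → 2 → 1.6 → 1.3 — count the steps: 4 third-stops = 1 1/3 stops.

1 1/3 stops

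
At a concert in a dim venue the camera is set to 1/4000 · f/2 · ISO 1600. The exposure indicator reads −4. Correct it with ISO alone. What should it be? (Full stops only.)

Underexposed by 4 stops → need 4 stops brighter.
ISO: 1600 → 3200 → 6400 → 12800 → 25600.

ISO 25600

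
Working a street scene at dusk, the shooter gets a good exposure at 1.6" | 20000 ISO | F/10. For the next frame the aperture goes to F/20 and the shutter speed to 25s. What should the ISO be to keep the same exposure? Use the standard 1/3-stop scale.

Aperture: f/10 → f/11 → f/13 → f/14 → f/16 → f/18 → f/20 — 2 stops narrower (darker).
Shutter speed: 1.6 → 2 → 2.5 → 3.2 → 4 → 5 → 6 → 8 → 10 → 13 → 15 → 20 → 25 — 4 stops slower (brighter).
Net change so far: 2 stops brighter. Offset with the ISO: 20000 → 16000 → 12800 → 10000 → 8000 → 6400 → 5000.

ISO 5000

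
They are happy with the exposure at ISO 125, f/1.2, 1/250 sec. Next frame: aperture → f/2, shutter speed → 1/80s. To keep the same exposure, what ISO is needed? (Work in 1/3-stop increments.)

ISO 100

Aperture: f/1.2 → f/1.4 → f/1.6 → f/1.8 → f/2 — 1 1/3 stops smaller aperture (darker).
Shutter speed: 1/250 → 1/200 → 1/160 → 1/125 → 1/100 → 1/80 — 1 2/3 stops longer (brighter).
Net change so far: 1/3 stop brighter. Offset with the ISO: 125 → 100.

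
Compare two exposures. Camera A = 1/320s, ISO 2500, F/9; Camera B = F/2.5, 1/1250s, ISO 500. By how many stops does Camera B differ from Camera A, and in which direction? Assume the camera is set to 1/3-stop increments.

Aperture: f/9 → f/8 → f/7.1 → f/6.3 → f/5.6 → f/5 → f/4.5 → f/4 → f/3.5 → f/3.2 → f/2.8 → f/2.5 — 3 2/3 stops opened up (brighter).
Shutter speed: 1/320 → 1/400 → 1/500 → 1/640 → 1/800 → 1/1000 → 1/1250 — 2 stops shorter (darker).
ISO: 2500 → 2000 → 1600 → 1250 → 1000 → 800 → 640 → 500 — 2 1/3 stops lower (darker).
Net: +3 2/3 −2 −2 1/3 = −2/3 stops.

2/3 stop darker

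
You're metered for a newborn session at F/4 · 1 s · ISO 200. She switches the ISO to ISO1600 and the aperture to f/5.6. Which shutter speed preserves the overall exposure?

ISO: 200 → 400 → 800 → 1600 — 3 stops raised (brighter).
Aperture: f/4 → f/5.6 — 1 stop smaller aperture (darker).
Net change so far: 2 stops brighter. Offset with the shutter speed: 1 → 1/2 → 1/4.

1/4s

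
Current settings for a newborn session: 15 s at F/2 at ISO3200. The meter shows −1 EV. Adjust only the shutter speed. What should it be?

Underexposed by 1 stop → need 1 stop brighter.
Shutter speed: 15 → 30.

30 s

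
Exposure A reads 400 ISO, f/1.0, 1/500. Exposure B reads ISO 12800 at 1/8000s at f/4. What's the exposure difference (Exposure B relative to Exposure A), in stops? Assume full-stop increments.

3 stops darker

Aperture: f/1.0 → f/1.4 → f/2 → f/2.8 → f/4 — 4 stops stopped down (darker).
Shutter speed: 1/500 → 1/1000 → 1/2000 → 1/4000 → 1/8000 — 4 stops shorter (darker).
ISO: 400 → 800 → 1600 → 3200 → 6400 → 12800 — 5 stops raised (brighter).
Net: −4 −4 +5 = −3 stops.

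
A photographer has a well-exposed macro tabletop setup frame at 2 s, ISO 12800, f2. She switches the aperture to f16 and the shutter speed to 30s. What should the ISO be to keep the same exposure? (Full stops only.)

Aperture: f/2 → f/2.8 → f/4 → f/5.6 → f/8 → f/11 → f/16 — 6 stops narrower (darker).
Shutter speed: 2 → 4 → 8 → 15 → 30 — 4 stops slower (brighter).
Net change so far: 2 stops darker. Offset with the ISO: 12800 → 25600 → 51200.

ISO 51200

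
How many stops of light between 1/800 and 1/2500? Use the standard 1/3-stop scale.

1/800 → 1/1000 → 1/1250 → 1/1600 → 1/2000 → 1/2500 — count the steps: 5 third-stops = 1 2/3 stops.

1 2/3 stops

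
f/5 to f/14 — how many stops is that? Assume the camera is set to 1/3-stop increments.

3 stops

f/5 → f/5.6 → f/6.3 → f/7.1 → f/8 → f/9 → f/10 → f/11 → f/13 → f/14 — count the steps: 9 third-stops = 3 stops.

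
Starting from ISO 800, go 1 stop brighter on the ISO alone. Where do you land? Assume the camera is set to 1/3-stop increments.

ISO: 800 → 1000 → 1250 → 1600 — 1 stop raised (brighter).

ISO 1600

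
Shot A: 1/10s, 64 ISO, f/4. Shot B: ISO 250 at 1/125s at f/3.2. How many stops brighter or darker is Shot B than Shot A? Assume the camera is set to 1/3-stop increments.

Aperture: f/4 → f/3.5 → f/3.2 — 2/3 stop larger aperture (brighter).
Shutter speed: 1/10 → 1/13 → 1/15 → 1/20 → 1/25 → 1/30 → 1/40 → 1/50 → 1/60 → 1/80 → 1/100 → 1/125 — 3 2/3 stops shorter (darker).
ISO: 64 → 80 → 100 → 125 → 160 → 200 → 250 — 2 stops higher (brighter).
Net: +2/3 −3 2/3 +2 = −1 stop.

1 stop darker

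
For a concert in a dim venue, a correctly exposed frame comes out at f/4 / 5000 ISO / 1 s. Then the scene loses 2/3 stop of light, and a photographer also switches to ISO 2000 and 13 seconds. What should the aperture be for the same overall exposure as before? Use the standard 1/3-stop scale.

Scene light: 2/3 stop darker.
ISO: 5000 → 4000 → 3200 → 2500 → 2000 — 1 1/3 stops dropped (darker).
Shutter speed: 1 → 1.3 → 1.6 → 2 → 2.5 → 3.2 → 4 → 5 → 6 → 8 → 10 → 13 — 3 2/3 stops slower (brighter).
Net so far: 1 2/3 stops brighter. Aperture: f/4 → f/4.5 → f/5 → f/5.6 → f/6.3 → f/7.1.

f/7.1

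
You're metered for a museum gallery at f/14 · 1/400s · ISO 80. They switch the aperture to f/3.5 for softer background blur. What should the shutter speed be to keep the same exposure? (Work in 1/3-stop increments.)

1/6400s

Aperture: f/14 → f/13 → f/11 → f/10 → f/9 → f/8 → f/7.1 → f/6.3 → f/5.6 → f/5 → f/4.5 → f/4 → f/3.5 — 4 stops opened up (brighter).
Need 4 stops darker from the shutter speed: 1/400 → 1/500 → 1/640 → 1/800 → 1/1000 → 1/1250 → 1/1600 → 1/2000 → 1/2500 → 1/3200 → 1/4000 → 1/5000 → 1/6400.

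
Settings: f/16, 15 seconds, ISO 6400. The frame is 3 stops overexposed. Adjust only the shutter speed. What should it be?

Overexposed by 3 stops → need 3 stops darker.
Shutter speed: 15 → 8 → 4 → 2.

2 s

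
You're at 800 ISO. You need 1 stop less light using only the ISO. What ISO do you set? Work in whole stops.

ISO 400

ISO: 800 → 400 — 1 stop dropped (darker).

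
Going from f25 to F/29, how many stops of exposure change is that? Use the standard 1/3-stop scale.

f/25 → f/29 — count the steps: 1 third-stops = 1/3 stop.

1/3 stop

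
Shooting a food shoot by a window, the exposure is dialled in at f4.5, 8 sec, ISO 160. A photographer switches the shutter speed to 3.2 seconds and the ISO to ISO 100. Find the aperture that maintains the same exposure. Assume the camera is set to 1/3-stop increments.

Shutter speed: 8 → 6 → 5 → 4 → 3.2 — 1 1/3 stops shorter (darker).
ISO: 160 → 125 → 100 — 2/3 stop dropped (darker).
Net change so far: 2 stops darker. Offset with the aperture: f/4.5 → f/4 → f/3.5 → f/3.2 → f/2.8 → f/2.5 → f/2.2.

f/2.2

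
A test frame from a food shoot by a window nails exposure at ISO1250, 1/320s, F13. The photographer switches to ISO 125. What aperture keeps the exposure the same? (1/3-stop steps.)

f/4

ISO: 1250 → 1000 → 800 → 640 → 500 → 400 → 320 → 250 → 200 → 160 → 125 — 3 1/3 stops lower (darker).
Need 3 1/3 stops brighter from the aperture: f/13 → f/11 → f/10 → f/9 → f/8 → f/7.1 → f/6.3 → f/5.6 → f/5 → f/4.5 → f/4.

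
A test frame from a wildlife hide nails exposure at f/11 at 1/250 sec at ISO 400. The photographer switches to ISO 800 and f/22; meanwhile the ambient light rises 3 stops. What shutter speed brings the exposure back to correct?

Scene light: 3 stops brighter.
ISO: 400 → 800 — 1 stop raised (brighter).
Aperture: f/11 → f/16 → f/22 — 2 stops stopped down (darker).
Net so far: 2 stops brighter. Shutter speed: 1/250 → 1/500 → 1/1000.

1/1000s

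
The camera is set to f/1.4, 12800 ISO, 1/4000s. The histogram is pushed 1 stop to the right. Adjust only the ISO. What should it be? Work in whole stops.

Overexposed by 1 stop → need 1 stop darker.
ISO: 12800 → 6400.

ISO 6400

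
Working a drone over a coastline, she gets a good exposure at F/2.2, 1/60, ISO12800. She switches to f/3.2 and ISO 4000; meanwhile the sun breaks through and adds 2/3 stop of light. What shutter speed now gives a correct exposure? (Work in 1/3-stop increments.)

Scene light: 2/3 stop brighter.
Aperture: f/2.2 → f/2.5 → f/2.8 → f/3.2 — 1 stop narrower (darker).
ISO: 12800 → 10000 → 8000 → 6400 → 5000 → 4000 — 1 2/3 stops dropped (darker).
Net so far: 2 stops darker. Shutter speed: 1/60 → 1/50 → 1/40 → 1/30 → 1/25 → 1/20 → 1/15.

1/15s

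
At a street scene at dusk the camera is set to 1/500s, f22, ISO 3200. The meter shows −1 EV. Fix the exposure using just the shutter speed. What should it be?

1/250s

Underexposed by 1 stop → need 1 stop brighter.
Shutter speed: 1/500 → 1/250.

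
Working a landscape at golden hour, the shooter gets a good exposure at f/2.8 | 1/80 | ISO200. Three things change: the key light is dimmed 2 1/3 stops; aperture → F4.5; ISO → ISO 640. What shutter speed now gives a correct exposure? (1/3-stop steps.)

1/20s

Scene light: 2 1/3 stops darker.
Aperture: f/2.8 → f/3.2 → f/3.5 → f/4 → f/4.5 — 1 1/3 stops smaller aperture (darker).
ISO: 200 → 250 → 320 → 400 → 500 → 640 — 1 2/3 stops raised (brighter).
Net so far: 2 stops darker. Shutter speed: 1/80 → 1/60 → 1/50 → 1/40 → 1/30 → 1/25 → 1/20.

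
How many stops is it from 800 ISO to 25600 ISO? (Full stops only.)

5 stops

800 → 1600 → 3200 → 6400 → 12800 → 25600 — count the steps: 5 stops.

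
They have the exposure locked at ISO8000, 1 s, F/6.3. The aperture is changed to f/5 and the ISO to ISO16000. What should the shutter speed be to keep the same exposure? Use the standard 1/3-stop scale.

Aperture: f/6.3 → f/5.6 → f/5 — 2/3 stop wider (brighter).
ISO: 8000 → 10000 → 12800 → 16000 — 1 stop higher (brighter).
Net change so far: 1 2/3 stops brighter. Offset with the shutter speed: 1 → 0.8 → 0.6 → 0.5 → 0.4 → 0.3.

0.3 s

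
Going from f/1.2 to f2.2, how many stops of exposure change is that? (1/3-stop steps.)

f/1.2 → f/1.4 → f/1.6 → f/1.8 → f/2 → f/2.2 — count the steps: 5 third-stops = 1 2/3 stops.

1 2/3 stops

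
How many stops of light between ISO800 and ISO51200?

800 → 1600 → 3200 → 6400 → 12800 → 25600 → 51200 — count the steps: 6 stops.

6 stops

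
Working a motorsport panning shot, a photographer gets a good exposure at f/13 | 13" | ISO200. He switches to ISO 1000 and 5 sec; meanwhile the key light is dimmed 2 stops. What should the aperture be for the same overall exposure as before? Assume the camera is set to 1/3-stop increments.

Scene light: 2 stops darker.
ISO: 200 → 250 → 320 → 400 → 500 → 640 → 800 → 1000 — 2 1/3 stops raised (brighter).
Shutter speed: 13 → 10 → 8 → 6 → 5 — 1 1/3 stops faster (darker).
Net so far: 1 stop darker. Aperture: f/13 → f/11 → f/10 → f/9.

f/9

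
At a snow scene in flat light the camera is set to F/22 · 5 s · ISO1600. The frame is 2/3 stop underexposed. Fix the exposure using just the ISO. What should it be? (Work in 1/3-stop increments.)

ISO 2500

Underexposed by 2/3 stop → need 2/3 stop brighter.
ISO: 1600 → 2000 → 2500.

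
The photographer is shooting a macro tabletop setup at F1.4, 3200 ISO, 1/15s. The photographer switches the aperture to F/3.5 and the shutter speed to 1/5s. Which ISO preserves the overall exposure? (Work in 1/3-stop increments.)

ISO 6400

Aperture: f/1.4 → f/1.6 → f/1.8 → f/2 → f/2.2 → f/2.5 → f/2.8 → f/3.2 → f/3.5 — 2 2/3 stops stopped down (darker).
Shutter speed: 1/15 → 1/13 → 1/10 → 1/8 → 1/6 → 1/5 — 1 2/3 stops slower (brighter).
Net change so far: 1 stop darker. Offset with the ISO: 3200 → 4000 → 5000 → 6400.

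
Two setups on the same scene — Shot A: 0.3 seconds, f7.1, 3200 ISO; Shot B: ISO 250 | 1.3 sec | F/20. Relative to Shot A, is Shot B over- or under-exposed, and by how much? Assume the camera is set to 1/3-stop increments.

Aperture: f/7.1 → f/8 → f/9 → f/10 → f/11 → f/13 → f/14 → f/16 → f/18 → f/20 — 3 stops smaller aperture (darker).
Shutter speed: 0.3 → 0.4 → 0.5 → 0.6 → 0.8 → 1 → 1.3 — 2 stops slower (brighter).
ISO: 3200 → 2500 → 2000 → 1600 → 1250 → 1000 → 800 → 640 → 500 → 400 → 320 → 250 — 3 2/3 stops dropped (darker).
Net: −3 +2 −3 2/3 = −4 2/3 stops.

4 2/3 stops darker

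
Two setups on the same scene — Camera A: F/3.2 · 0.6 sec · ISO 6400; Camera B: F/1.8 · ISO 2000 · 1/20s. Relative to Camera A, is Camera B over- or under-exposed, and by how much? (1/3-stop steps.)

Aperture: f/3.2 → f/2.8 → f/2.5 → f/2.2 → f/2 → f/1.8 — 1 2/3 stops larger aperture (brighter).
Shutter speed: 0.6 → 0.5 → 0.4 → 0.3 → 1/4 → 1/5 → 1/6 → 1/8 → 1/10 → 1/13 → 1/15 → 1/20 — 3 2/3 stops shorter (darker).
ISO: 6400 → 5000 → 4000 → 3200 → 2500 → 2000 — 1 2/3 stops lower (darker).
Net: +1 2/3 −3 2/3 −1 2/3 = −3 2/3 stops.

3 2/3 stops darker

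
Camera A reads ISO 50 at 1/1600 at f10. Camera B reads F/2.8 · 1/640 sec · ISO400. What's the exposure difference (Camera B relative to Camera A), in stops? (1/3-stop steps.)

Aperture: f/10 → f/9 → f/8 → f/7.1 → f/6.3 → f/5.6 → f/5 → f/4.5 → f/4 → f/3.5 → f/3.2 → f/2.8 — 3 2/3 stops opened up (brighter).
Shutter speed: 1/1600 → 1/1250 → 1/1000 → 1/800 → 1/640 — 1 1/3 stops slower (brighter).
ISO: 50 → 64 → 80 → 100 → 125 → 160 → 200 → 250 → 320 → 400 — 3 stops higher (brighter).
Net: +3 2/3 +1 1/3 +3 = +8 stops.

8 stops brighter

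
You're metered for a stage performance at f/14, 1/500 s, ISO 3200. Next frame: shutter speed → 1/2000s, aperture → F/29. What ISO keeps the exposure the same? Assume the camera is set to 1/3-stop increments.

Shutter speed: 1/500 → 1/640 → 1/800 → 1/1000 → 1/1250 → 1/1600 → 1/2000 — 2 stops faster (darker).
Aperture: f/14 → f/16 → f/18 → f/20 → f/22 → f/25 → f/29 — 2 stops smaller aperture (darker).
Net change so far: 4 stops darker. Offset with the ISO: 3200 → 4000 → 5000 → 6400 → 8000 → 10000 → 12800 → 16000 → 20000 → 25600 → 32000 → 40000 → 51200.

ISO 51200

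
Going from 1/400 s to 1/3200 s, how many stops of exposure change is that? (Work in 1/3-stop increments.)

3 stops

1/400 → 1/500 → 1/640 → 1/800 → 1/1000 → 1/1250 → 1/1600 → 1/2000 → 1/2500 → 1/3200 — count the steps: 9 third-stops = 3 stops.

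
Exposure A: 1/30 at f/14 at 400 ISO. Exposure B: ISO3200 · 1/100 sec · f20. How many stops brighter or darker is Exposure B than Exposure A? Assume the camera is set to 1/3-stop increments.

Aperture: f/14 → f/16 → f/18 → f/20 — 1 stop stopped down (darker).
Shutter speed: 1/30 → 1/40 → 1/50 → 1/60 → 1/80 → 1/100 — 1 2/3 stops shorter (darker).
ISO: 400 → 500 → 640 → 800 → 1000 → 1250 → 1600 → 2000 → 2500 → 3200 — 3 stops higher (brighter).
Net: −1 −1 2/3 +3 = +1/3 stops.

1/3 stop brighter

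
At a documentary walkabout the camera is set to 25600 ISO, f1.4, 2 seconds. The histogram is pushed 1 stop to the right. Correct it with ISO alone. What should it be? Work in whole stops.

ISO 12800

Overexposed by 1 stop → need 1 stop darker.
ISO: 25600 → 12800.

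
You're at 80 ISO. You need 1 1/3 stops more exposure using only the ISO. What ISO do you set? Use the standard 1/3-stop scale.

ISO: 80 → 100 → 125 → 160 → 200 — 1 1/3 stops raised (brighter).

ISO 200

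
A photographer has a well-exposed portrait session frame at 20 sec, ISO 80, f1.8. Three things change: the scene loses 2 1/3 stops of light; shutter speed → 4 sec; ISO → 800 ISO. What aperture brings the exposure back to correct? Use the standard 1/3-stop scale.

f/1.1

Scene light: 2 1/3 stops darker.
Shutter speed: 20 → 15 → 13 → 10 → 8 → 6 → 5 → 4 — 2 1/3 stops shorter (darker).
ISO: 80 → 100 → 125 → 160 → 200 → 250 → 320 → 400 → 500 → 640 → 800 — 3 1/3 stops raised (brighter).
Net so far: 1 1/3 stops darker. Aperture: f/1.8 → f/1.6 → f/1.4 → f/1.2 → f/1.1.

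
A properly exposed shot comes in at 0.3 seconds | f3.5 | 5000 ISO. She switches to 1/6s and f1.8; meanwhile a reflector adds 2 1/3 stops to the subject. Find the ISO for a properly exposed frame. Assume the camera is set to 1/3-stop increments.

Scene light: 2 1/3 stops brighter.
Shutter speed: 0.3 → 1/4 → 1/5 → 1/6 — 1 stop shorter (darker).
Aperture: f/3.5 → f/3.2 → f/2.8 → f/2.5 → f/2.2 → f/2 → f/1.8 — 2 stops opened up (brighter).
Net so far: 3 1/3 stops brighter. ISO: 5000 → 4000 → 3200 → 2500 → 2000 → 1600 → 1250 → 1000 → 800 → 640 → 500.

ISO 500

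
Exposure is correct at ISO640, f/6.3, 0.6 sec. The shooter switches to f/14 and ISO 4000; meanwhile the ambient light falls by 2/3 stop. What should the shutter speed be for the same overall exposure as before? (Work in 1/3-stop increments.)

Scene light: 2/3 stop darker.
Aperture: f/6.3 → f/7.1 → f/8 → f/9 → f/10 → f/11 → f/13 → f/14 — 2 1/3 stops narrower (darker).
ISO: 640 → 800 → 1000 → 1250 → 1600 → 2000 → 2500 → 3200 → 4000 — 2 2/3 stops raised (brighter).
Net so far: 1/3 stop darker. Shutter speed: 0.6 → 0.8.

0.8 s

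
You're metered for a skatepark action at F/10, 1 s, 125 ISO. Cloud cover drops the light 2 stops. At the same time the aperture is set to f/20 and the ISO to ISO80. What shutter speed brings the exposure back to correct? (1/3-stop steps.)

Scene light: 2 stops darker.
Aperture: f/10 → f/11 → f/13 → f/14 → f/16 → f/18 → f/20 — 2 stops smaller aperture (darker).
ISO: 125 → 100 → 80 — 2/3 stop dropped (darker).
Net so far: 4 2/3 stops darker. Shutter speed: 1 → 1.3 → 1.6 → 2 → 2.5 → 3.2 → 4 → 5 → 6 → 8 → 10 → 13 → 15 → 20 → 25.

25 s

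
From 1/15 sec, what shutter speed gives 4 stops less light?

Shutter speed: 1/15 → 1/30 → 1/60 → 1/125 → 1/250 — 4 stops faster (darker).

1/250s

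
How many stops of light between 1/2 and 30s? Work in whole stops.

1/2 → 1 → 2 → 4 → 8 → 15 → 30 — count the steps: 6 stops.

6 stops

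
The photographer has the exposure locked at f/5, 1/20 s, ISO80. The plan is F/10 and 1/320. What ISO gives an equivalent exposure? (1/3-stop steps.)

Aperture: f/5 → f/5.6 → f/6.3 → f/7.1 → f/8 → f/9 → f/10 — 2 stops stopped down (darker).
Shutter speed: 1/20 → 1/25 → 1/30 → 1/40 → 1/50 → 1/60 → 1/80 → 1/100 → 1/125 → 1/160 → 1/200 → 1/250 → 1/320 — 4 stops faster (darker).
Net change so far: 6 stops darker. Offset with the ISO: 80 → 100 → 125 → 160 → 200 → 250 → 320 → 400 → 500 → 640 → 800 → 1000 → 1250 → 1600 → 2000 → 2500 → 3200 → 4000 → 5000.

ISO 5000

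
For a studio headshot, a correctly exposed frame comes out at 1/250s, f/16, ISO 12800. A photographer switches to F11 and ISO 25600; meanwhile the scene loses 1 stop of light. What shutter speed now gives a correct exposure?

Scene light: 1 stop darker.
Aperture: f/16 → f/11 — 1 stop wider (brighter).
ISO: 12800 → 25600 — 1 stop higher (brighter).
Net so far: 1 stop brighter. Shutter speed: 1/250 → 1/500.

1/500s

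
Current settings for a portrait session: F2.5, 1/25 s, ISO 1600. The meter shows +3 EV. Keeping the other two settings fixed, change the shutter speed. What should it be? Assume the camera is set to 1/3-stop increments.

1/200s

Overexposed by 3 stops → need 3 stops darker.
Shutter speed: 1/25 → 1/30 → 1/40 → 1/50 → 1/60 → 1/80 → 1/100 → 1/125 → 1/160 → 1/200.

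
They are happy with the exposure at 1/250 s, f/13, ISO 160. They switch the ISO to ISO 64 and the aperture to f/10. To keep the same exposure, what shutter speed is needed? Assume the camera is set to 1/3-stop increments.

ISO: 160 → 125 → 100 → 80 → 64 — 1 1/3 stops lower (darker).
Aperture: f/13 → f/11 → f/10 — 2/3 stop wider (brighter).
Net change so far: 2/3 stop darker. Offset with the shutter speed: 1/250 → 1/200 → 1/160.

1/160s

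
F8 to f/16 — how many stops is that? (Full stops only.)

2 stops

f/8 → f/11 → f/16 — count the steps: 2 stops.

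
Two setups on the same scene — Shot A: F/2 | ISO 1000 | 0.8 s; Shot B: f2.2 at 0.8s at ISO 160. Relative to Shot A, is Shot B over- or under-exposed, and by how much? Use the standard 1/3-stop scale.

3 stops darker

Aperture: f/2 → f/2.2 — 1/3 stop smaller aperture (darker).
Shutter speed: unchanged.
ISO: 1000 → 800 → 640 → 500 → 400 → 320 → 250 → 200 → 160 — 2 2/3 stops lower (darker).
Net: −1/3 −2 2/3 = −3 stops.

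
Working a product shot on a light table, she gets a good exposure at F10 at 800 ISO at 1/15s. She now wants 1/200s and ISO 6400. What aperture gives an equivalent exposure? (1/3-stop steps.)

Shutter speed: 1/15 → 1/20 → 1/25 → 1/30 → 1/40 → 1/50 → 1/60 → 1/80 → 1/100 → 1/125 → 1/160 → 1/200 — 3 2/3 stops shorter (darker).
ISO: 800 → 1000 → 1250 → 1600 → 2000 → 2500 → 3200 → 4000 → 5000 → 6400 — 3 stops higher (brighter).
Net change so far: 2/3 stop darker. Offset with the aperture: f/10 → f/9 → f/8.

f/8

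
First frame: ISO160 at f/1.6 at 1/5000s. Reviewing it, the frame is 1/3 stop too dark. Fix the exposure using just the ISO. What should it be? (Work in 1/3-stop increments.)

Underexposed by 1/3 stop → need 1/3 stop brighter.
ISO: 160 → 200.

ISO 200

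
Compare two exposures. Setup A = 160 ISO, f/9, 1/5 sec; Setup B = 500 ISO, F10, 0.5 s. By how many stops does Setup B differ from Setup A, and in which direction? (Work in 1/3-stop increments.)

2 2/3 stops brighter

Aperture: f/9 → f/10 — 1/3 stop narrower (darker).
Shutter speed: 1/5 → 1/4 → 0.3 → 0.4 → 0.5 — 1 1/3 stops longer (brighter).
ISO: 160 → 200 → 250 → 320 → 400 → 500 — 1 2/3 stops raised (brighter).
Net: −1/3 +1 1/3 +1 2/3 = +2 2/3 stops.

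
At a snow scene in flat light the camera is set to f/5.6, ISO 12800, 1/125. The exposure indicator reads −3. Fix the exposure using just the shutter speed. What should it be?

1/15s

Underexposed by 3 stops → need 3 stops brighter.
Shutter speed: 1/125 → 1/60 → 1/30 → 1/15.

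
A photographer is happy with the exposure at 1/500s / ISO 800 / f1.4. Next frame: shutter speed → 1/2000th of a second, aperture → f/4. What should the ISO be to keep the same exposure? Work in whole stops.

ISO 25600

Shutter speed: 1/500 → 1/1000 → 1/2000 — 2 stops shorter (darker).
Aperture: f/1.4 → f/2 → f/2.8 → f/4 — 3 stops narrower (darker).
Net change so far: 5 stops darker. Offset with the ISO: 800 → 1600 → 3200 → 6400 → 12800 → 25600.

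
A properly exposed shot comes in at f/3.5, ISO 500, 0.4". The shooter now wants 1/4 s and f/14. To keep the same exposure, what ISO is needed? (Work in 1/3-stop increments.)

ISO 12800

Shutter speed: 0.4 → 0.3 → 1/4 — 2/3 stop faster (darker).
Aperture: f/3.5 → f/4 → f/4.5 → f/5 → f/5.6 → f/6.3 → f/7.1 → f/8 → f/9 → f/10 → f/11 → f/13 → f/14 — 4 stops narrower (darker).
Net change so far: 4 2/3 stops darker. Offset with the ISO: 500 → 640 → 800 → 1000 → 1250 → 1600 → 2000 → 2500 → 3200 → 4000 → 5000 → 6400 → 8000 → 10000 → 12800.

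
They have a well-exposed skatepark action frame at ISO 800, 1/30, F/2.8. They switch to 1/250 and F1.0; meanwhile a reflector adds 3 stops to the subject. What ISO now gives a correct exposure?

Scene light: 3 stops brighter.
Shutter speed: 1/30 → 1/60 → 1/125 → 1/250 — 3 stops faster (darker).
Aperture: f/2.8 → f/2 → f/1.4 → f/1.0 — 3 stops larger aperture (brighter).
Net so far: 3 stops brighter. ISO: 800 → 400 → 200 → 100.

ISO 100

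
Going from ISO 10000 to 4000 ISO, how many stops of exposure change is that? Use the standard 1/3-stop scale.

1 1/3 stops

10000 → 8000 → 6400 → 5000 → 4000 — count the steps: 4 third-stops = 1 1/3 stops.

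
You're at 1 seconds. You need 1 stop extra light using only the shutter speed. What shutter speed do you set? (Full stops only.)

Shutter speed: 1 → 2 — 1 stop longer (brighter).

2 s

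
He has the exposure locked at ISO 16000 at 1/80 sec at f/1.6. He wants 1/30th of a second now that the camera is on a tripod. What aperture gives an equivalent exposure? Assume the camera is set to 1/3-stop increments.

f/2.5

Shutter speed: 1/80 → 1/60 → 1/50 → 1/40 → 1/30 — 1 1/3 stops slower (brighter).
Need 1 1/3 stops darker from the aperture: f/1.6 → f/1.8 → f/2 → f/2.2 → f/2.5.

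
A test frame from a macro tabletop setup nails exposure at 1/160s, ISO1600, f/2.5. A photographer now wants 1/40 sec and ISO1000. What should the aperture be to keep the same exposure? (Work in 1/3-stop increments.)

f/4

Shutter speed: 1/160 → 1/125 → 1/100 → 1/80 → 1/60 → 1/50 → 1/40 — 2 stops longer (brighter).
ISO: 1600 → 1250 → 1000 — 2/3 stop dropped (darker).
Net change so far: 1 1/3 stops brighter. Offset with the aperture: f/2.5 → f/2.8 → f/3.2 → f/3.5 → f/4.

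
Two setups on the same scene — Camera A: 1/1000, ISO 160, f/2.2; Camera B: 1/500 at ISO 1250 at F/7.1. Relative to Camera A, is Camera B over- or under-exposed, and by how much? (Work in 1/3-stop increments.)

2/3 stop brighter

Aperture: f/2.2 → f/2.5 → f/2.8 → f/3.2 → f/3.5 → f/4 → f/4.5 → f/5 → f/5.6 → f/6.3 → f/7.1 — 3 1/3 stops narrower (darker).
Shutter speed: 1/1000 → 1/800 → 1/640 → 1/500 — 1 stop slower (brighter).
ISO: 160 → 200 → 250 → 320 → 400 → 500 → 640 → 800 → 1000 → 1250 — 3 stops raised (brighter).
Net: −3 1/3 +1 +3 = +2/3 stops.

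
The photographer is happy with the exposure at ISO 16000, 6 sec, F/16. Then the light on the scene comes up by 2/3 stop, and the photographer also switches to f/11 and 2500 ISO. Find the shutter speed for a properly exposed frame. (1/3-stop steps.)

13 s

Scene light: 2/3 stop brighter.
Aperture: f/16 → f/14 → f/13 → f/11 — 1 stop opened up (brighter).
ISO: 16000 → 12800 → 10000 → 8000 → 6400 → 5000 → 4000 → 3200 → 2500 — 2 2/3 stops lower (darker).
Net so far: 1 stop darker. Shutter speed: 6 → 8 → 10 → 13.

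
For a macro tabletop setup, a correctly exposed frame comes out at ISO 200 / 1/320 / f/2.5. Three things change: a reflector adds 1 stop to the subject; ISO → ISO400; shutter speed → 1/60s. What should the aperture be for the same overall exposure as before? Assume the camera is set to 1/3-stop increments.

Scene light: 1 stop brighter.
ISO: 200 → 250 → 320 → 400 — 1 stop raised (brighter).
Shutter speed: 1/320 → 1/250 → 1/200 → 1/160 → 1/125 → 1/100 → 1/80 → 1/60 — 2 1/3 stops longer (brighter).
Net so far: 4 1/3 stops brighter. Aperture: f/2.5 → f/2.8 → f/3.2 → f/3.5 → f/4 → f/4.5 → f/5 → f/5.6 → f/6.3 → f/7.1 → f/8 → f/9 → f/10 → f/11.

f/11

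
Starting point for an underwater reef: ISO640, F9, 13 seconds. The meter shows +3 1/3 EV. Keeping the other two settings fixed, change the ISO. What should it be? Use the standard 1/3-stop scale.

ISO 64

Overexposed by 3 1/3 stops → need 3 1/3 stops darker.
ISO: 640 → 500 → 400 → 320 → 250 → 200 → 160 → 125 → 100 → 80 → 64.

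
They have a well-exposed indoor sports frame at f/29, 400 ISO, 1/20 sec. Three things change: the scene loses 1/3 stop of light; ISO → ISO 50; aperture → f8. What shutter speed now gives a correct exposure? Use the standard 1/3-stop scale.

Scene light: 1/3 stop darker.
ISO: 400 → 320 → 250 → 200 → 160 → 125 → 100 → 80 → 64 → 50 — 3 stops dropped (darker).
Aperture: f/29 → f/25 → f/22 → f/20 → f/18 → f/16 → f/14 → f/13 → f/11 → f/10 → f/9 → f/8 — 3 2/3 stops larger aperture (brighter).
Net so far: 1/3 stop brighter. Shutter speed: 1/20 → 1/25.

1/25s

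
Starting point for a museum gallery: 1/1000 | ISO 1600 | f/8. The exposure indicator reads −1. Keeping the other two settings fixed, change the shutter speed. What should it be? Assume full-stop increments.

Underexposed by 1 stop → need 1 stop brighter.
Shutter speed: 1/1000 → 1/500.

1/500s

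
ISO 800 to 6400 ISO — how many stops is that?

3 stops

800 → 1600 → 3200 → 6400 — count the steps: 3 stops.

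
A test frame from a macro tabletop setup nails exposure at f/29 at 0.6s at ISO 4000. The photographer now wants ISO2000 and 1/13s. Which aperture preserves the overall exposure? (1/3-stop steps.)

ISO: 4000 → 3200 → 2500 → 2000 — 1 stop lower (darker).
Shutter speed: 0.6 → 0.5 → 0.4 → 0.3 → 1/4 → 1/5 → 1/6 → 1/8 → 1/10 → 1/13 — 3 stops shorter (darker).
Net change so far: 4 stops darker. Offset with the aperture: f/29 → f/25 → f/22 → f/20 → f/18 → f/16 → f/14 → f/13 → f/11 → f/10 → f/9 → f/8 → f/7.1.

f/7.1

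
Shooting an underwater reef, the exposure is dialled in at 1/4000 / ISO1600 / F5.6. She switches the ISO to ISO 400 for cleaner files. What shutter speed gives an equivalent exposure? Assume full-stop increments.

ISO: 1600 → 800 → 400 — 2 stops lower (darker).
Need 2 stops brighter from the shutter speed: 1/4000 → 1/2000 → 1/1000.

1/1000s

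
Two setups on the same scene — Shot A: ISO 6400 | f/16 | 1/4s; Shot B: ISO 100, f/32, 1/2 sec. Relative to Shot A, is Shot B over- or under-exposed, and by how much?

Aperture: f/16 → f/22 → f/32 — 2 stops stopped down (darker).
Shutter speed: 1/4 → 1/2 — 1 stop longer (brighter).
ISO: 6400 → 3200 → 1600 → 800 → 400 → 200 → 100 — 6 stops dropped (darker).
Net: −2 +1 −6 = −7 stops.

7 stops darker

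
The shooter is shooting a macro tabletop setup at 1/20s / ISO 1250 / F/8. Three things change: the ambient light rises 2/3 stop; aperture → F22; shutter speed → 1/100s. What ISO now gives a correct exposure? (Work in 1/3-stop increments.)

ISO 32000

Scene light: 2/3 stop brighter.
Aperture: f/8 → f/9 → f/10 → f/11 → f/13 → f/14 → f/16 → f/18 → f/20 → f/22 — 3 stops stopped down (darker).
Shutter speed: 1/20 → 1/25 → 1/30 → 1/40 → 1/50 → 1/60 → 1/80 → 1/100 — 2 1/3 stops shorter (darker).
Net so far: 4 2/3 stops darker. ISO: 1250 → 1600 → 2000 → 2500 → 3200 → 4000 → 5000 → 6400 → 8000 → 10000 → 12800 → 16000 → 20000 → 25600 → 32000.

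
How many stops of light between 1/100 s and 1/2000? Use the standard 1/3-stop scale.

4 1/3 stops

1/100 → 1/125 → 1/160 → 1/200 → 1/250 → 1/320 → 1/400 → 1/500 → 1/640 → 1/800 → 1/1000 → 1/1250 → 1/1600 → 1/2000 — count the steps: 13 third-stops = 4 1/3 stops.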